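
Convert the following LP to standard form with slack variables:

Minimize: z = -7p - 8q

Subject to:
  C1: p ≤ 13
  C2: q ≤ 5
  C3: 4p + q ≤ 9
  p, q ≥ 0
min z = -7p - 8q

s.t.
  p + s1 = 13
  q + s2 = 5
  4p + q + s3 = 9
  p, q, s1, s2, s3 ≥ 0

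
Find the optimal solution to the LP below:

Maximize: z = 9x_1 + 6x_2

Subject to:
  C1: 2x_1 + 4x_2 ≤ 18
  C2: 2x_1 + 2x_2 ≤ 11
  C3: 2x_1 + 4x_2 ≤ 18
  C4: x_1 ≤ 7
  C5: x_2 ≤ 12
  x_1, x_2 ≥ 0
Each vertex is the intersection of two constraint boundaries that also satisfies all remaining constraints:
  x_1 = 0 and x_2 = 0 → (0, 0)
  2x_1 + 2x_2 = 11 and x_2 = 0 → (5.5, 0)
  2x_1 + 4x_2 = 18 and 2x_1 + 2x_2 = 11 → (2, 3.5)
  2x_1 + 4x_2 = 18 and x_1 = 0 → (0, 4.5)

Evaluating z = 9x_1 + 6x_2 at each vertex:
  (0, 0): z = 0
  (5.5, 0): z = 49.5
  (2, 3.5): z = 39
  (0, 4.5): z = 27

The maximum is at (5.5, 0) with z = 49.5.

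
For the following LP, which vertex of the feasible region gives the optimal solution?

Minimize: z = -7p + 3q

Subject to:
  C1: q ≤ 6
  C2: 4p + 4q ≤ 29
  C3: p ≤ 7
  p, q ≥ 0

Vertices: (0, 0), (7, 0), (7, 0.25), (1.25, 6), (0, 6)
(7, 0) with z = -49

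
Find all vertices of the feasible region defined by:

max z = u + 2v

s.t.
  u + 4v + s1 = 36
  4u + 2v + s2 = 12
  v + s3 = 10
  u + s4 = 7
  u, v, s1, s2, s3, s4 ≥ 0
Each vertex is the intersection of two constraint boundaries that also satisfies all remaining constraints:
  u = 0 and v = 0 → (0, 0)
  4u + 2v = 12 and v = 0 → (3, 0)
  4u + 2v = 12 and u = 0 → (0, 6)

Vertices: (0, 0), (3, 0), (0, 6)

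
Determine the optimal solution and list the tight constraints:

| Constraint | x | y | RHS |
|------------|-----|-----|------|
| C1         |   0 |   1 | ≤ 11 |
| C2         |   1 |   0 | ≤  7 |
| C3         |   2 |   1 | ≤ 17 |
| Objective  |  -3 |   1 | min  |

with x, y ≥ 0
Optimal: x = 7, y = 0
Slack at optimum:
  C1: slack = 11
  C2: slack = 0 (binding)
  C3: slack = 3
  x ≥ 0: x = 7
  y ≥ 0: y = 0 (binding)
Binding constraints: C2, y ≥ 0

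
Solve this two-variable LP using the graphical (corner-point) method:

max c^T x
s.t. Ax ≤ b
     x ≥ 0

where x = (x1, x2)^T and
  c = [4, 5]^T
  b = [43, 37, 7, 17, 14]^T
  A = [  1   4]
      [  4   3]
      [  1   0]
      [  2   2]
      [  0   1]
Each vertex is the intersection of two constraint boundaries that also satisfies all remaining constraints:
  x1 = 0 and x2 = 0 → (0, 0)
  x1 = 7 and x2 = 0 → (7, 0)
  x1 = 7 and 2x1 + 2x2 = 17 → (7, 1.5)
  2x1 + 2x2 = 17 and x1 = 0 → (0, 8.5)

Evaluating z = 4x1 + 5x2 at each vertex:
  (0, 0): z = 0
  (7, 0): z = 28
  (7, 1.5): z = 35.5
  (0, 8.5): z = 42.5

The maximum is at (0, 8.5) with z = 42.5.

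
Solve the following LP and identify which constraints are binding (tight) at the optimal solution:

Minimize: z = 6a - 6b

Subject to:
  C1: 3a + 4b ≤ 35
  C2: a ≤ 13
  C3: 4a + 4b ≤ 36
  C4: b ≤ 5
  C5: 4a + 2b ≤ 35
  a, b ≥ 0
Optimal: a = 0, b = 5
Slack at optimum:
  C1: slack = 15
  C2: slack = 13
  C3: slack = 16
  C4: slack = 0 (binding)
  C5: slack = 25
  a ≥ 0: a = 0 (binding)
  b ≥ 0: b = 5
Binding constraints: C4, a ≥ 0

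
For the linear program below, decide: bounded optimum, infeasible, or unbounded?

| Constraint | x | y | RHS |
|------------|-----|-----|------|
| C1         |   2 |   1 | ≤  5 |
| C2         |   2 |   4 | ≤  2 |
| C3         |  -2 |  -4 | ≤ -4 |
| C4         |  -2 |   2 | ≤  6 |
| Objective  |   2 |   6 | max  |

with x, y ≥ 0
C2 requires 2x + 4y ≤ 2, while C3 (-2x - 4y ≤ -4) is equivalent to 2x + 4y ≥ 4. Together they would need 4 ≤ 2x + 4y ≤ 2, which is impossible since 4 > 2. No point satisfies all constraints.

Infeasible — the constraint set is empty.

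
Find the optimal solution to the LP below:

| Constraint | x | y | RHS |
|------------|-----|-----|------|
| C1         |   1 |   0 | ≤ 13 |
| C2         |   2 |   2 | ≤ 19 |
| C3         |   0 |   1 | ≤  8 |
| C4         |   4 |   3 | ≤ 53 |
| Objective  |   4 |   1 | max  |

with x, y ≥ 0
Each vertex is the intersection of two constraint boundaries that also satisfies all remaining constraints:
  x = 0 and y = 0 → (0, 0)
  2x + 2y = 19 and y = 0 → (9.5, 0)
  2x + 2y = 19 and y = 8 → (1.5, 8)
  y = 8 and x = 0 → (0, 8)

Evaluating z = 4x + y at each vertex:
  (0, 0): z = 0
  (9.5, 0): z = 38
  (1.5, 8): z = 14
  (0, 8): z = 8

The maximum is at (9.5, 0) with z = 38.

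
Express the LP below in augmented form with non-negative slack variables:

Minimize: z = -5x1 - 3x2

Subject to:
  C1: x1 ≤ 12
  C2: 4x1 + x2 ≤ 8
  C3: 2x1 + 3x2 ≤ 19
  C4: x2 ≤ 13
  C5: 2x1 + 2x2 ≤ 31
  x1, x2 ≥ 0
min z = -5x1 - 3x2

s.t.
  x1 + s1 = 12
  4x1 + x2 + s2 = 8
  2x1 + 3x2 + s3 = 19
  x2 + s4 = 13
  2x1 + 2x2 + s5 = 31
  x1, x2, s1, s2, s3, s4, s5 ≥ 0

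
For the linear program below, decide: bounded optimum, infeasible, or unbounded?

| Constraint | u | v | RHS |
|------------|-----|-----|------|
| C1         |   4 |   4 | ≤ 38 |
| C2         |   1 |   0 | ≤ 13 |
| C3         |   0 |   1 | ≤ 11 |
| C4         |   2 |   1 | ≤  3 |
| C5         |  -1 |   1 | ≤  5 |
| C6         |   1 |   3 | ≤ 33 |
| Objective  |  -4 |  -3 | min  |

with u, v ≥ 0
The point (0, 3) satisfies every constraint, so the LP is feasible; the constraints give u ≤ 13 and v ≤ 11, which with u, v ≥ 0 keep the feasible region inside a bounded box. A feasible, bounded LP attains a finite optimum at a vertex.

Evaluating z = -4u - 3v at each vertex:
  (0, 0): z = 0
  (1.5, 0): z = -6
  (0, 3): z = -9

The LP has an optimal solution: (0, 3) with z = -9.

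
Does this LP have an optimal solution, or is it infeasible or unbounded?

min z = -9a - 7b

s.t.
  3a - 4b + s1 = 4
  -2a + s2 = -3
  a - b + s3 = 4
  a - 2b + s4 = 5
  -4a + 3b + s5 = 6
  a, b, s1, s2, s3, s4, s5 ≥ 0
Feasible point: (2, 1) satisfies every constraint, so the LP is feasible.
Direction d = (1, 1): for each constraint row a, a·d ≤ 0 —
  (3)(1) + (-4)(1) = -1 ≤ 0
  (-2)(1) + (0)(1) = -2 ≤ 0
  (1)(1) + (-1)(1) = 0 ≤ 0
  (1)(1) + (-2)(1) = -1 ≤ 0
  (-4)(1) + (3)(1) = -1 ≤ 0
and d ≥ 0, so (2, 1) + t·d stays feasible for every t ≥ 0. Along this ray z = -9a - 7b changes by -16 per unit t, so z → −∞.

Unbounded: there is a feasible ray along which z → −∞.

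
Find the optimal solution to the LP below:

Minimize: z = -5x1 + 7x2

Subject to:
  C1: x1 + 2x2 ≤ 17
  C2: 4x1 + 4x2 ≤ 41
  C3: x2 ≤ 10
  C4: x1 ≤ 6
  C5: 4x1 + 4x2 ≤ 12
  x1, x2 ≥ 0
Each vertex is the intersection of two constraint boundaries that also satisfies all remaining constraints:
  x1 = 0 and x2 = 0 → (0, 0)
  4x1 + 4x2 = 12 and x2 = 0 → (3, 0)
  4x1 + 4x2 = 12 and x1 = 0 → (0, 3)

Evaluating z = -5x1 + 7x2 at each vertex:
  (0, 0): z = 0
  (3, 0): z = -15
  (0, 3): z = 21

The minimum is at (3, 0) with z = -15.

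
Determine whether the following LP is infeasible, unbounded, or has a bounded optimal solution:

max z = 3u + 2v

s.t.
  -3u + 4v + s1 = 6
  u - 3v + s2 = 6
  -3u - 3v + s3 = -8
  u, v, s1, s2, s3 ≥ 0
Feasible point: (1, 2) satisfies every constraint, so the LP is feasible.
Direction d = (4, 3): for each constraint row a, a·d ≤ 0 —
  (-3)(4) + (4)(3) = 0 ≤ 0
  (1)(4) + (-3)(3) = -5 ≤ 0
  (-3)(4) + (-3)(3) = -21 ≤ 0
and d ≥ 0, so (1, 2) + t·d stays feasible for every t ≥ 0. Along this ray z = 3u + 2v changes by 18 per unit t, so z → +∞.

The LP is unbounded; z can be made arbitrarily large.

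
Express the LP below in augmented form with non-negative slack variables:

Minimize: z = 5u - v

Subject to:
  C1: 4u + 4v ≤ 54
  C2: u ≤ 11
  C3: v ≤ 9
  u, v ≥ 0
min z = 5u - v

s.t.
  4u + 4v + s1 = 54
  u + s2 = 11
  v + s3 = 9
  u, v, s1, s2, s3 ≥ 0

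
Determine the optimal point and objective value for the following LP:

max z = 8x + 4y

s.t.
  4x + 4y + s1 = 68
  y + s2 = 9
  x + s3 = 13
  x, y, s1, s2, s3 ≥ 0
Each vertex is the intersection of two constraint boundaries that also satisfies all remaining constraints:
  x = 0 and y = 0 → (0, 0)
  x = 13 and y = 0 → (13, 0)
  4x + 4y = 68 and x = 13 → (13, 4)
  4x + 4y = 68 and y = 9 → (8, 9)
  y = 9 and x = 0 → (0, 9)

Evaluating z = 8x + 4y at each vertex:
  (0, 0): z = 0
  (13, 0): z = 104
  (13, 4): z = 120
  (8, 9): z = 100
  (0, 9): z = 36

The maximum is at (13, 4) with z = 120.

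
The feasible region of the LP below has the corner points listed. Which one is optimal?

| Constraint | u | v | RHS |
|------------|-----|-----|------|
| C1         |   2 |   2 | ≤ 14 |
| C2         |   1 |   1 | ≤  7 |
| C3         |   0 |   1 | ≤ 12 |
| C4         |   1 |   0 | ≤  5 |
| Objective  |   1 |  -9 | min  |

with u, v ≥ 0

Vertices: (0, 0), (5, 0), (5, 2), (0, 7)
(0, 7) with z = -63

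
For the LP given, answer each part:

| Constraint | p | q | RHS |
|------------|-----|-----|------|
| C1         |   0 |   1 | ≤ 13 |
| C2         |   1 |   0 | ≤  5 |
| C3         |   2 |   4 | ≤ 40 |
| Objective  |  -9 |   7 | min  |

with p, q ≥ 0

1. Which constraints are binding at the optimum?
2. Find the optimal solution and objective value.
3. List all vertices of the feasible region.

1. C2, q ≥ 0
2. p = 5, q = 0, z = -45
3. (0, 0), (5, 0), (5, 7.5), (0, 10)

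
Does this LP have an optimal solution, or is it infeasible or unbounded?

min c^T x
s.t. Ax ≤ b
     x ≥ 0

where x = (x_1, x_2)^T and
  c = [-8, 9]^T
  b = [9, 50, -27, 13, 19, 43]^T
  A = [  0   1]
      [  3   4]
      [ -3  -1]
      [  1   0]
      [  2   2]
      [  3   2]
The point (9.5, 0) satisfies every constraint, so the LP is feasible; the constraints give x_1 ≤ 13 and x_2 ≤ 9, which with x_1, x_2 ≥ 0 keep the feasible region inside a bounded box. A feasible, bounded LP attains a finite optimum at a vertex.

Evaluating z = -8x_1 + 9x_2 at each vertex:
  (9, 0): z = -72
  (9.5, 0): z = -76
  (8.75, 0.75): z = -63.25

The LP has an optimal solution: (9.5, 0) with z = -76.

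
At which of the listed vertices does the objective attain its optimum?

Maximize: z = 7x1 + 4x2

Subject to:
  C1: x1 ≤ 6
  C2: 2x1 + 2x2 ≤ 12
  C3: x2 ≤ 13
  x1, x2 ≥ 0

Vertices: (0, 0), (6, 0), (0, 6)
Evaluating z = 7x1 + 4x2 at each vertex:
  (0, 0): z = 0
  (6, 0): z = 42
  (0, 6): z = 24

The largest value is z = 42, attained at (6, 0).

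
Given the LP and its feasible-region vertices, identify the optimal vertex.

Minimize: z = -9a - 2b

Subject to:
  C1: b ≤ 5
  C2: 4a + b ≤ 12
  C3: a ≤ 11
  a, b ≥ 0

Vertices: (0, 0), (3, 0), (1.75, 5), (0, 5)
Evaluating z = -9a - 2b at each vertex:
  (0, 0): z = 0
  (3, 0): z = -27
  (1.75, 5): z = -25.75
  (0, 5): z = -10

The smallest value is z = -27, attained at (3, 0).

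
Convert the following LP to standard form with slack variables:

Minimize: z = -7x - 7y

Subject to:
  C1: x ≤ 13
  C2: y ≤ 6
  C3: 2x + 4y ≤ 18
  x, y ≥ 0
min z = -7x - 7y

s.t.
  x + s1 = 13
  y + s2 = 6
  2x + 4y + s3 = 18
  x, y, s1, s2, s3 ≥ 0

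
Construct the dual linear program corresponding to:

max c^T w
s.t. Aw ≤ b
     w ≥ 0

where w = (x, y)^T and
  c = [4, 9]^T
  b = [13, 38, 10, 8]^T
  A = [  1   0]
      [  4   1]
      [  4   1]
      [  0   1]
Minimize: z = 13y1 + 38y2 + 10y3 + 8y4

Subject to:
  C1: -y1 - 4y2 - 4y3 ≤ -4
  C2: -y2 - y3 - y4 ≤ -9
  y1, y2, y3, y4 ≥ 0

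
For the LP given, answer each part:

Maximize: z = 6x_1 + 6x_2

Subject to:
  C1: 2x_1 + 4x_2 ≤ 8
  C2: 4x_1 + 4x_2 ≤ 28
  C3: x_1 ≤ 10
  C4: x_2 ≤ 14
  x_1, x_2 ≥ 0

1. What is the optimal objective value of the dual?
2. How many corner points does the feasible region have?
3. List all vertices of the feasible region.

1. 24 (by strong duality, equal to the primal optimum)
2. 3
3. (0, 0), (4, 0), (0, 2)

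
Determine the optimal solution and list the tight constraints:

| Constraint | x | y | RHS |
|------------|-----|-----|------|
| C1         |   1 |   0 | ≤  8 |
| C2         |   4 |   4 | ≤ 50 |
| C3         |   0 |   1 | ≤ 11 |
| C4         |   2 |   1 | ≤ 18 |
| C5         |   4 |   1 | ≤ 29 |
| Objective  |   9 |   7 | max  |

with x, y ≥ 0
Optimal: x = 5.5, y = 7
Slack at optimum:
  C1: slack = 2.5
  C2: slack = 0 (binding)
  C3: slack = 4
  C4: slack = 0 (binding)
  C5: slack = 0 (binding)
  x ≥ 0: x = 5.5
  y ≥ 0: y = 7
Binding constraints: C2, C4, C5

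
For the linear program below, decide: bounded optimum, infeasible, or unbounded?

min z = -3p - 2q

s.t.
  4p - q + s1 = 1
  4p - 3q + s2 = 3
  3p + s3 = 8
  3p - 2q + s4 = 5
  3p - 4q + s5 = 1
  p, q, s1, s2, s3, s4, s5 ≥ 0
Feasible point: (0, 0) satisfies every constraint, so the LP is feasible.
Direction d = (0, 1): for each constraint row a, a·d ≤ 0 —
  (4)(0) + (-1)(1) = -1 ≤ 0
  (4)(0) + (-3)(1) = -3 ≤ 0
  (3)(0) + (0)(1) = 0 ≤ 0
  (3)(0) + (-2)(1) = -2 ≤ 0
  (3)(0) + (-4)(1) = -4 ≤ 0
and d ≥ 0, so (0, 0) + t·d stays feasible for every t ≥ 0. Along this ray z = -3p - 2q changes by -2 per unit t, so z → −∞.

The LP is unbounded; z can be made arbitrarily small.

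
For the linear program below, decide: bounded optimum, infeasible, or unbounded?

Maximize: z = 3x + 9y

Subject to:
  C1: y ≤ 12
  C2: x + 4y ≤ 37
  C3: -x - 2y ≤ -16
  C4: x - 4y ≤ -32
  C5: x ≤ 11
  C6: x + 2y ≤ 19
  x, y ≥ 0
The point (1, 9) satisfies every constraint, so the LP is feasible; the constraints give x ≤ 11 and y ≤ 12, which with x, y ≥ 0 keep the feasible region inside a bounded box. A feasible, bounded LP attains a finite optimum at a vertex.

Bounded optimum: z* = 84 at (1, 9).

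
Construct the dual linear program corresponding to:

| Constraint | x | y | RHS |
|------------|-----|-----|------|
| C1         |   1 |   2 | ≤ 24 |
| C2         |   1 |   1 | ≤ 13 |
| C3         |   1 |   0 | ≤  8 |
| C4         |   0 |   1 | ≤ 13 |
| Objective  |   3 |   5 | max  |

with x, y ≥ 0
Minimize: z = 24y1 + 13y2 + 8y3 + 13y4

Subject to:
  C1: -y1 - y2 - y3 ≤ -3
  C2: -2y1 - y2 - y4 ≤ -5
  y1, y2, y3, y4 ≥ 0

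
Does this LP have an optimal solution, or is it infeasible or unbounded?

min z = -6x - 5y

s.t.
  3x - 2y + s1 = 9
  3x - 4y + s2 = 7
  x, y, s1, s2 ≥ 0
Feasible point: (0, 0) satisfies every constraint, so the LP is feasible.
Direction d = (0, 1): for each constraint row a, a·d ≤ 0 —
  (3)(0) + (-2)(1) = -2 ≤ 0
  (3)(0) + (-4)(1) = -4 ≤ 0
and d ≥ 0, so (0, 0) + t·d stays feasible for every t ≥ 0. Along this ray z = -6x - 5y changes by -5 per unit t, so z → −∞.

Unbounded: there is a feasible ray along which z → −∞.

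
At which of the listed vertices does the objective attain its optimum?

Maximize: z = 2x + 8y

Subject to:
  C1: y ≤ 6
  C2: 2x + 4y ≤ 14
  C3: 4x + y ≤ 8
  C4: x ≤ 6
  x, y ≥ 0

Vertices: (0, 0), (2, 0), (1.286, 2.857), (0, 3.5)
Evaluating z = 2x + 8y at each vertex:
  (0, 0): z = 0
  (2, 0): z = 4
  (1.286, 2.857): z = 25.43
  (0, 3.5): z = 28

The largest value is z = 28, attained at (0, 3.5).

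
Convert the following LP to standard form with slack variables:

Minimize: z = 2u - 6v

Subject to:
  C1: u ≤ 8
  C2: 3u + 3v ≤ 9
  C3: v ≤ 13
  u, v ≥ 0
min z = 2u - 6v

s.t.
  u + s1 = 8
  3u + 3v + s2 = 9
  v + s3 = 13
  u, v, s1, s2, s3 ≥ 0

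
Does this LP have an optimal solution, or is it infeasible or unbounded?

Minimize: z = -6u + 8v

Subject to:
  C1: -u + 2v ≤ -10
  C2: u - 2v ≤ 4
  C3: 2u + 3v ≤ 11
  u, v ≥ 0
C2 requires u - 2v ≤ 4, while C1 (-u + 2v ≤ -10) is equivalent to u - 2v ≥ 10. Together they would need 10 ≤ u - 2v ≤ 4, which is impossible since 10 > 4. No point satisfies all constraints.

Infeasible: no point satisfies all constraints simultaneously.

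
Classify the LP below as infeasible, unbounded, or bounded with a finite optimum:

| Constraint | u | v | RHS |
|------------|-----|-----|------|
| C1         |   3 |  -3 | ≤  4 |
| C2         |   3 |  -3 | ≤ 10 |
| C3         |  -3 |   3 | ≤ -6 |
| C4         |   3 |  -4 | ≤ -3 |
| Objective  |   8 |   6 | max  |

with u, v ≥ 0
C1 requires 3u - 3v ≤ 4, while C3 (-3u + 3v ≤ -6) is equivalent to 3u - 3v ≥ 6. Together they would need 6 ≤ 3u - 3v ≤ 4, which is impossible since 6 > 4. No point satisfies all constraints.

The feasible region is empty; the LP is infeasible.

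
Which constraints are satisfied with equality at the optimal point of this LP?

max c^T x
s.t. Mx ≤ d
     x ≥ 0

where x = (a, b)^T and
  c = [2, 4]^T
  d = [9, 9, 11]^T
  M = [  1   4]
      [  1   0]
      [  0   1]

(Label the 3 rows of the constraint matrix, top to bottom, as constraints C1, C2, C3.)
Optimal: a = 9, b = 0
Slack at optimum:
  C1: slack = 0 (binding)
  C2: slack = 0 (binding)
  C3: slack = 11
  a ≥ 0: a = 9
  b ≥ 0: b = 0 (binding)
Binding constraints: C1, C2, b ≥ 0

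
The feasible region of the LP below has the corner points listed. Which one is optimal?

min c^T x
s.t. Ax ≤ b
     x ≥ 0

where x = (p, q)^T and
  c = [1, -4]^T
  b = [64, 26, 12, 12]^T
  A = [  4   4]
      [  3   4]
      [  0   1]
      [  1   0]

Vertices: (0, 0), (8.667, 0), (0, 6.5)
(0, 6.5) with z = -26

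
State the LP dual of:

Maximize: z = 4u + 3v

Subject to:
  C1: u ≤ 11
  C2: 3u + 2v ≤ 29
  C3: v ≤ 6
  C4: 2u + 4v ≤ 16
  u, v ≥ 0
Minimize: z = 11y1 + 29y2 + 6y3 + 16y4

Subject to:
  C1: -y1 - 3y2 - 2y4 ≤ -4
  C2: -2y2 - y3 - 4y4 ≤ -3
  y1, y2, y3, y4 ≥ 0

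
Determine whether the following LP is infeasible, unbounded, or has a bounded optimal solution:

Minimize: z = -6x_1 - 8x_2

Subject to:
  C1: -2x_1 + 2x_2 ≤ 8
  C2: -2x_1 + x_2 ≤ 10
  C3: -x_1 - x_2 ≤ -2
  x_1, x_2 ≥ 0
Feasible point: (0, 2) satisfies every constraint, so the LP is feasible.
Direction d = (1, 0): for each constraint row a, a·d ≤ 0 —
  (-2)(1) + (2)(0) = -2 ≤ 0
  (-2)(1) + (1)(0) = -2 ≤ 0
  (-1)(1) + (-1)(0) = -1 ≤ 0
and d ≥ 0, so (0, 2) + t·d stays feasible for every t ≥ 0. Along this ray z = -6x_1 - 8x_2 changes by -6 per unit t, so z → −∞.

Unbounded — the objective can decrease without bound over the feasible region.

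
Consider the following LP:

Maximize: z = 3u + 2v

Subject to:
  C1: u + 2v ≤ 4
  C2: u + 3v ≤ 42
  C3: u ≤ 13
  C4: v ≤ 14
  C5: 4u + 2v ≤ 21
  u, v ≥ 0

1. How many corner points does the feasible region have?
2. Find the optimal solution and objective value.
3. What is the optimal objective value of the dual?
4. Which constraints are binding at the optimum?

1. 3
2. u = 4, v = 0, z = 12
3. 12 (by strong duality, equal to the primal optimum)
4. C1, v ≥ 0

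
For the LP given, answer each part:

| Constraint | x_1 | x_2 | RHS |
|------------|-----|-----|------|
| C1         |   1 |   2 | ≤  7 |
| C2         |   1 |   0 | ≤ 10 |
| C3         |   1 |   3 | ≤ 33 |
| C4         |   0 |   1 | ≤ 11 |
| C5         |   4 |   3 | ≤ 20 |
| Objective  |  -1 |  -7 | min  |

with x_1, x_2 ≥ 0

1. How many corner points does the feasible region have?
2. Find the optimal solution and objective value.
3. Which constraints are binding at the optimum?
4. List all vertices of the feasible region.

1. 4
2. x_1 = 0, x_2 = 3.5, z = -24.5
3. C1, x_1 ≥ 0
4. (0, 0), (5, 0), (3.8, 1.6), (0, 3.5)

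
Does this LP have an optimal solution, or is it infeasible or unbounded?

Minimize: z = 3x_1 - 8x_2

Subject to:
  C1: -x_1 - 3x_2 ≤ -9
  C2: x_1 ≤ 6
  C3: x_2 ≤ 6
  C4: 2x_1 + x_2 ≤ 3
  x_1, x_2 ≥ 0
The point (0, 3) satisfies every constraint, so the LP is feasible; the constraints give x_1 ≤ 6 and x_2 ≤ 6, which with x_1, x_2 ≥ 0 keep the feasible region inside a bounded box. A feasible, bounded LP attains a finite optimum at a vertex.

Evaluating z = 3x_1 - 8x_2 at each vertex:
  (0, 3): z = -24

Bounded optimum: z* = -24 at (0, 3).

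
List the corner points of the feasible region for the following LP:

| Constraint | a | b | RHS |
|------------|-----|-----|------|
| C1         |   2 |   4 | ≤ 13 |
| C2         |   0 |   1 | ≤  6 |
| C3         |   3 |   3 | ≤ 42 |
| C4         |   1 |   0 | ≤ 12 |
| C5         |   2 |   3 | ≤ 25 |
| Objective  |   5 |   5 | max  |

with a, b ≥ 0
Each vertex is the intersection of two constraint boundaries that also satisfies all remaining constraints:
  a = 0 and b = 0 → (0, 0)
  2a + 4b = 13 and b = 0 → (6.5, 0)
  2a + 4b = 13 and a = 0 → (0, 3.25)

Vertices: (0, 0), (6.5, 0), (0, 3.25)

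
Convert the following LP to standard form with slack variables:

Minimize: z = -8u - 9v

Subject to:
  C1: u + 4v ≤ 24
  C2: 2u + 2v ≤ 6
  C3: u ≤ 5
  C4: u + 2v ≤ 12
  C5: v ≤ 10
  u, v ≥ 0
min z = -8u - 9v

s.t.
  u + 4v + s1 = 24
  2u + 2v + s2 = 6
  u + s3 = 5
  u + 2v + s4 = 12
  v + s5 = 10
  u, v, s1, s2, s3, s4, s5 ≥ 0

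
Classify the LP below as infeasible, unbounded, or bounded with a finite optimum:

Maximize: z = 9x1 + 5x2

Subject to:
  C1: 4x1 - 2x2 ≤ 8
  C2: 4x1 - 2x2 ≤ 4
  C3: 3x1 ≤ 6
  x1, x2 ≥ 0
Feasible point: (0, 0) satisfies every constraint, so the LP is feasible.
Direction d = (0, 1): for each constraint row a, a·d ≤ 0 —
  (4)(0) + (-2)(1) = -2 ≤ 0
  (4)(0) + (-2)(1) = -2 ≤ 0
  (3)(0) + (0)(1) = 0 ≤ 0
and d ≥ 0, so (0, 0) + t·d stays feasible for every t ≥ 0. Along this ray z = 9x1 + 5x2 changes by 5 per unit t, so z → +∞.

Unbounded — the objective can increase without bound over the feasible region.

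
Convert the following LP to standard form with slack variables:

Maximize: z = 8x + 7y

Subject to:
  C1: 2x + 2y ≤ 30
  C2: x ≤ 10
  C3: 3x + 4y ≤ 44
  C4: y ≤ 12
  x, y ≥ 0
max z = 8x + 7y

s.t.
  2x + 2y + s1 = 30
  x + s2 = 10
  3x + 4y + s3 = 44
  y + s4 = 12
  x, y, s1, s2, s3, s4 ≥ 0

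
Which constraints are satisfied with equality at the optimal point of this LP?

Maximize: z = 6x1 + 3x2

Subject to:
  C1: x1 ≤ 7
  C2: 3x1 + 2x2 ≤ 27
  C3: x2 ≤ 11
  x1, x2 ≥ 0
Optimal: x1 = 7, x2 = 3
Binding: C1, C2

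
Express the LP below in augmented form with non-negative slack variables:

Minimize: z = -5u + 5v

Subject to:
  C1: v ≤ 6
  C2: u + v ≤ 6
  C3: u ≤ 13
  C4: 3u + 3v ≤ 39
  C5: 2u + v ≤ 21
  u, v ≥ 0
min z = -5u + 5v

s.t.
  v + s1 = 6
  u + v + s2 = 6
  u + s3 = 13
  3u + 3v + s4 = 39
  2u + v + s5 = 21
  u, v, s1, s2, s3, s4, s5 ≥ 0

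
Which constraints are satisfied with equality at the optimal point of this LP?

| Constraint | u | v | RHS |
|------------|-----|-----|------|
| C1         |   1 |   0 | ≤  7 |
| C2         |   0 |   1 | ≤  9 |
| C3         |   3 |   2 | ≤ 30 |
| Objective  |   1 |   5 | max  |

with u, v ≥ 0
Optimal: u = 4, v = 9
Slack at optimum:
  C1: slack = 3
  C2: slack = 0 (binding)
  C3: slack = 0 (binding)
  u ≥ 0: u = 4
  v ≥ 0: v = 9
Binding constraints: C2, C3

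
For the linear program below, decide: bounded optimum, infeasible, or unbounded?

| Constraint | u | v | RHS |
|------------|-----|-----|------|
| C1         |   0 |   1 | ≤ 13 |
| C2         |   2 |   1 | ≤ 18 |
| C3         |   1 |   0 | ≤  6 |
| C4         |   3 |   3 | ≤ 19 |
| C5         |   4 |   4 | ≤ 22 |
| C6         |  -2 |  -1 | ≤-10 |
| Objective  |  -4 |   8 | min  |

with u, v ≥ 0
The point (5.5, 0) satisfies every constraint, so the LP is feasible; the constraints give u ≤ 6 and v ≤ 13, which with u, v ≥ 0 keep the feasible region inside a bounded box. A feasible, bounded LP attains a finite optimum at a vertex.

Evaluating z = -4u + 8v at each vertex:
  (5, 0): z = -20
  (5.5, 0): z = -22
  (4.5, 1): z = -10

Feasible with finite optimum z* = -22 at (5.5, 0).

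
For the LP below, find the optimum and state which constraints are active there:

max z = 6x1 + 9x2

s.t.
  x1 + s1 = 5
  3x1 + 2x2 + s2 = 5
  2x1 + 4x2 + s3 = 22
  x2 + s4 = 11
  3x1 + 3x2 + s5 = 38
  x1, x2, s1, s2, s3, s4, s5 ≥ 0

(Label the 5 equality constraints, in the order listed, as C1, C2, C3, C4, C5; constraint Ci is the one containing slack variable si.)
Optimal: x1 = 0, x2 = 2.5
Slack at optimum:
  C1: slack = 5
  C2: slack = 0 (binding)
  C3: slack = 12
  C4: slack = 8.5
  C5: slack = 30.5
  x1 ≥ 0: x1 = 0 (binding)
  x2 ≥ 0: x2 = 2.5
Binding constraints: C2, x1 ≥ 0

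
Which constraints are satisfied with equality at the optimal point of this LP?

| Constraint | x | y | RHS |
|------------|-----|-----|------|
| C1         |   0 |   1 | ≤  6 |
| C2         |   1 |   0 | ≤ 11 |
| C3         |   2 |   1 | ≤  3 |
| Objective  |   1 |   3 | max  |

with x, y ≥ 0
Optimal: x = 0, y = 3
Slack at optimum:
  C1: slack = 3
  C2: slack = 11
  C3: slack = 0 (binding)
  x ≥ 0: x = 0 (binding)
  y ≥ 0: y = 3
Binding constraints: C3, x ≥ 0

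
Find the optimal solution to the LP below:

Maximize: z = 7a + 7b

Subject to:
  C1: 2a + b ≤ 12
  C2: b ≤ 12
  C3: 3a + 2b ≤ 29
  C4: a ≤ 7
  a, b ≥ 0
Each vertex is the intersection of two constraint boundaries that also satisfies all remaining constraints:
  a = 0 and b = 0 → (0, 0)
  2a + b = 12 and b = 0 → (6, 0)
  2a + b = 12 and b = 12 → (0, 12)

Evaluating z = 7a + 7b at each vertex:
  (0, 0): z = 0
  (6, 0): z = 42
  (0, 12): z = 84

The maximum is at (0, 12) with z = 84.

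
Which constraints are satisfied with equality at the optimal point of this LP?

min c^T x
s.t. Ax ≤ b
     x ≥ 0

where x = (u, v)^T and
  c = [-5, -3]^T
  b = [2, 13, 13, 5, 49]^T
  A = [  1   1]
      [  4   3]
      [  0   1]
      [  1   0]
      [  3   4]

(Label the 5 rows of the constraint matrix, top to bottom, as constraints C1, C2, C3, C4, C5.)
Optimal: u = 2, v = 0
Slack at optimum:
  C1: slack = 0 (binding)
  C2: slack = 5
  C3: slack = 13
  C4: slack = 3
  C5: slack = 43
  u ≥ 0: u = 2
  v ≥ 0: v = 0 (binding)
Binding constraints: C1, v ≥ 0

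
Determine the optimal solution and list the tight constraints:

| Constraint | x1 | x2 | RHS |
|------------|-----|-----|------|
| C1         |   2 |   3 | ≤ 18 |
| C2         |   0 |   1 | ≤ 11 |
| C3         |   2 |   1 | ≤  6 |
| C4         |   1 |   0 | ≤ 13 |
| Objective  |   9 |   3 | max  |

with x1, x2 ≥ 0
Optimal: x1 = 3, x2 = 0
Binding: C3, x2 ≥ 0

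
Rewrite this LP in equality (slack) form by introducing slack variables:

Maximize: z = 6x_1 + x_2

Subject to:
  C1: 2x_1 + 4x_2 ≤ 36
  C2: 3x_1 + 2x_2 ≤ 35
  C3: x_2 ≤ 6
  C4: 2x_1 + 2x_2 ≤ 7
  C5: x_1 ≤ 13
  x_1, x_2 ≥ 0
max z = 6x_1 + x_2

s.t.
  2x_1 + 4x_2 + s1 = 36
  3x_1 + 2x_2 + s2 = 35
  x_2 + s3 = 6
  2x_1 + 2x_2 + s4 = 7
  x_1 + s5 = 13
  x_1, x_2, s1, s2, s3, s4, s5 ≥ 0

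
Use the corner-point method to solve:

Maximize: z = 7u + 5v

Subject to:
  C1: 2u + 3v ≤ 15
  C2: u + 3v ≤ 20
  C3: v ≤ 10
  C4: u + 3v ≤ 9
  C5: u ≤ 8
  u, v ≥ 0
Each vertex is the intersection of two constraint boundaries that also satisfies all remaining constraints:
  u = 0 and v = 0 → (0, 0)
  2u + 3v = 15 and v = 0 → (7.5, 0)
  2u + 3v = 15 and u + 3v = 9 → (6, 1)
  u + 3v = 9 and u = 0 → (0, 3)

Evaluating z = 7u + 5v at each vertex:
  (0, 0): z = 0
  (7.5, 0): z = 52.5
  (6, 1): z = 47
  (0, 3): z = 15

The maximum is at (7.5, 0) with z = 52.5.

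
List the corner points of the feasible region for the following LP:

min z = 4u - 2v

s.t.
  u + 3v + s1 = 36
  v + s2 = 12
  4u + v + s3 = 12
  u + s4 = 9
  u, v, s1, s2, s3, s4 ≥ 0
Each vertex is the intersection of two constraint boundaries that also satisfies all remaining constraints:
  u = 0 and v = 0 → (0, 0)
  4u + v = 12 and v = 0 → (3, 0)
  u + 3v = 36 and v = 12 → (0, 12)

Vertices: (0, 0), (3, 0), (0, 12)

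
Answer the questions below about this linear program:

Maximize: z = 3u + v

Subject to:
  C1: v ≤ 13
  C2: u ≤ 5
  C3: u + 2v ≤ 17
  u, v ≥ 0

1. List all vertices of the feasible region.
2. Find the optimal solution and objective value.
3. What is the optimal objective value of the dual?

1. (0, 0), (5, 0), (5, 6), (0, 8.5)
2. u = 5, v = 6, z = 21
3. 21 (by strong duality, equal to the primal optimum)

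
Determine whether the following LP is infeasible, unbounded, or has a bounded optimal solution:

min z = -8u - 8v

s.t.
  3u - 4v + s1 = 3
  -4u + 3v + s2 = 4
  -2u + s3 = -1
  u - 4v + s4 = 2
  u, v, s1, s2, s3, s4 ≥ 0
Feasible point: (1, 0) satisfies every constraint, so the LP is feasible.
Direction d = (1, 1): for each constraint row a, a·d ≤ 0 —
  (3)(1) + (-4)(1) = -1 ≤ 0
  (-4)(1) + (3)(1) = -1 ≤ 0
  (-2)(1) + (0)(1) = -2 ≤ 0
  (1)(1) + (-4)(1) = -3 ≤ 0
and d ≥ 0, so (1, 0) + t·d stays feasible for every t ≥ 0. Along this ray z = -8u - 8v changes by -16 per unit t, so z → −∞.

Unbounded: there is a feasible ray along which z → −∞.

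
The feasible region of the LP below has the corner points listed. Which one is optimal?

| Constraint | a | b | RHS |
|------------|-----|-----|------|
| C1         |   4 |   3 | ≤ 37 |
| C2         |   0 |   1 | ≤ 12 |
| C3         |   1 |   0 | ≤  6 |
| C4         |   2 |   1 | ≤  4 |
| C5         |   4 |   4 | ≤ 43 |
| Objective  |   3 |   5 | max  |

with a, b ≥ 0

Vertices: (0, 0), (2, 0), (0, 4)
Evaluating z = 3a + 5b at each vertex:
  (0, 0): z = 0
  (2, 0): z = 6
  (0, 4): z = 20

The largest value is z = 20, attained at (0, 4).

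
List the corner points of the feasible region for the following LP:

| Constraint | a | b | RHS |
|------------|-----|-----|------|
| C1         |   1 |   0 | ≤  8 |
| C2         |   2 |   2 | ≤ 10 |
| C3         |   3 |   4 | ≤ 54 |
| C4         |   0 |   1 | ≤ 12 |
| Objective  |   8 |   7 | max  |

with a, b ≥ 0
Each vertex is the intersection of two constraint boundaries that also satisfies all remaining constraints:
  a = 0 and b = 0 → (0, 0)
  2a + 2b = 10 and b = 0 → (5, 0)
  2a + 2b = 10 and a = 0 → (0, 5)

Vertices: (0, 0), (5, 0), (0, 5)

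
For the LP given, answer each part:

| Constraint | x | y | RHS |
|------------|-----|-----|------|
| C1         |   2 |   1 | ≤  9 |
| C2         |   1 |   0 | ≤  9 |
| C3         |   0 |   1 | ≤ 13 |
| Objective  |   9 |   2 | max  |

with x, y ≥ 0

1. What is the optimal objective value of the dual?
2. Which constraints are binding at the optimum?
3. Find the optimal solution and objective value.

1. 40.5 (by strong duality, equal to the primal optimum)
2. C1, y ≥ 0
3. x = 4.5, y = 0, z = 40.5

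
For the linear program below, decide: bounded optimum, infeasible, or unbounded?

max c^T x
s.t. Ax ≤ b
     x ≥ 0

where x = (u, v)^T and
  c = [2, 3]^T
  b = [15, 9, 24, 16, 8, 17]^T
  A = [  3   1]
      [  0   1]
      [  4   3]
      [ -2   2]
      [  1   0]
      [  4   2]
The point (0, 8) satisfies every constraint, so the LP is feasible; the constraints give u ≤ 8 and v ≤ 9, which with u, v ≥ 0 keep the feasible region inside a bounded box. A feasible, bounded LP attains a finite optimum at a vertex.

Evaluating z = 2u + 3v at each vertex:
  (0, 0): z = 0
  (4.25, 0): z = 8.5
  (0.75, 7): z = 22.5
  (0, 8): z = 24

The LP has an optimal solution: (0, 8) with z = 24.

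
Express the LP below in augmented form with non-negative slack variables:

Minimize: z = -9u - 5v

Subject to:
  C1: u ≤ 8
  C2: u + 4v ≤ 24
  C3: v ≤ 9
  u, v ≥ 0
min z = -9u - 5v

s.t.
  u + s1 = 8
  u + 4v + s2 = 24
  v + s3 = 9
  u, v, s1, s2, s3 ≥ 0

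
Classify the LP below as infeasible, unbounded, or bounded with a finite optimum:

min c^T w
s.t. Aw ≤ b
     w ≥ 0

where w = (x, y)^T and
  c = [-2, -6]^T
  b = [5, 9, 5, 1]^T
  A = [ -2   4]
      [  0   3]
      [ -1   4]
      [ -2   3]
Feasible point: (0, 0) satisfies every constraint, so the LP is feasible.
Direction d = (1, 0): for each constraint row a, a·d ≤ 0 —
  (-2)(1) + (4)(0) = -2 ≤ 0
  (0)(1) + (3)(0) = 0 ≤ 0
  (-1)(1) + (4)(0) = -1 ≤ 0
  (-2)(1) + (3)(0) = -2 ≤ 0
and d ≥ 0, so (0, 0) + t·d stays feasible for every t ≥ 0. Along this ray z = -2x - 6y changes by -2 per unit t, so z → −∞.

The LP is unbounded; z can be made arbitrarily small.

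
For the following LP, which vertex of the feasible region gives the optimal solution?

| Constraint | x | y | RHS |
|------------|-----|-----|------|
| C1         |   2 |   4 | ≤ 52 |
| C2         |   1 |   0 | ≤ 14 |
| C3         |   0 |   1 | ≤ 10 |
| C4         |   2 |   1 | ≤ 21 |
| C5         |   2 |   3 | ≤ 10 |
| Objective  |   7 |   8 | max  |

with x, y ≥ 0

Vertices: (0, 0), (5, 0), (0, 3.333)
(5, 0) with z = 35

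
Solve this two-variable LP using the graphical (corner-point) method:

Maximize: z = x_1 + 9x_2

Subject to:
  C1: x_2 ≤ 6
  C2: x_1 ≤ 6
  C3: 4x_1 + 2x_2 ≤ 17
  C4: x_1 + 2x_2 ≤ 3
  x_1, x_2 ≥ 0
Each vertex is the intersection of two constraint boundaries that also satisfies all remaining constraints:
  x_1 = 0 and x_2 = 0 → (0, 0)
  x_1 + 2x_2 = 3 and x_2 = 0 → (3, 0)
  x_1 + 2x_2 = 3 and x_1 = 0 → (0, 1.5)

Evaluating z = x_1 + 9x_2 at each vertex:
  (0, 0): z = 0
  (3, 0): z = 3
  (0, 1.5): z = 13.5

The maximum is at (0, 1.5) with z = 13.5.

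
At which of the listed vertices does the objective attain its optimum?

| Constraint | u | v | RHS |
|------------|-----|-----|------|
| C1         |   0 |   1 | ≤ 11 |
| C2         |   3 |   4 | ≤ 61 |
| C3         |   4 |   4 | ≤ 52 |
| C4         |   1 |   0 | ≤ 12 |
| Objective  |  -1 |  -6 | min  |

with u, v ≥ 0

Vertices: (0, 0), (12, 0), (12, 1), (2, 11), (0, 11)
(2, 11) with z = -68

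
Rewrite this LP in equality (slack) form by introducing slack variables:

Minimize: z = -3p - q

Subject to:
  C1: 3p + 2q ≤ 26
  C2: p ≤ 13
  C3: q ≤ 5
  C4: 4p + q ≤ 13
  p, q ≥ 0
min z = -3p - q

s.t.
  3p + 2q + s1 = 26
  p + s2 = 13
  q + s3 = 5
  4p + q + s4 = 13
  p, q, s1, s2, s3, s4 ≥ 0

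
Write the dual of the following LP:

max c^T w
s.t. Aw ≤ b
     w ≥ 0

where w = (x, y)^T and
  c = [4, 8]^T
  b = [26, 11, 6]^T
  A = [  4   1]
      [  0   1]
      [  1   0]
Minimize: z = 26y1 + 11y2 + 6y3

Subject to:
  C1: -4y1 - y3 ≤ -4
  C2: -y1 - y2 ≤ -8
  y1, y2, y3 ≥ 0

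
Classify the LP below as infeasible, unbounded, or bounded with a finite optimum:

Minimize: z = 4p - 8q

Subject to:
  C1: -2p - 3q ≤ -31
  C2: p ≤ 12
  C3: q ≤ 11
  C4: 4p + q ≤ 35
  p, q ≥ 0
The point (0, 11) satisfies every constraint, so the LP is feasible; the constraints give p ≤ 12 and q ≤ 11, which with p, q ≥ 0 keep the feasible region inside a bounded box. A feasible, bounded LP attains a finite optimum at a vertex.

Evaluating z = 4p - 8q at each vertex:
  (7.4, 5.4): z = -13.6
  (6, 11): z = -64
  (0, 11): z = -88
  (0, 10.33): z = -82.67

Feasible with finite optimum z* = -88 at (0, 11).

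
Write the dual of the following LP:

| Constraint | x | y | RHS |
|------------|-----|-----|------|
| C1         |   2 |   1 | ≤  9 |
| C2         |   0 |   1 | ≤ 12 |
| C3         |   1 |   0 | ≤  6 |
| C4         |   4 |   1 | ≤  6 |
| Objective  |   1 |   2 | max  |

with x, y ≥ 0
Minimize: z = 9y1 + 12y2 + 6y3 + 6y4

Subject to:
  C1: -2y1 - y3 - 4y4 ≤ -1
  C2: -y1 - y2 - y4 ≤ -2
  y1, y2, y3, y4 ≥ 0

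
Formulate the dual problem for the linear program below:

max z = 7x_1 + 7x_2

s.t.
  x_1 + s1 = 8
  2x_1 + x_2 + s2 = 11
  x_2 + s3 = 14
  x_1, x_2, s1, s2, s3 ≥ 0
Minimize: z = 8y1 + 11y2 + 14y3

Subject to:
  C1: -y1 - 2y2 ≤ -7
  C2: -y2 - y3 ≤ -7
  y1, y2, y3 ≥ 0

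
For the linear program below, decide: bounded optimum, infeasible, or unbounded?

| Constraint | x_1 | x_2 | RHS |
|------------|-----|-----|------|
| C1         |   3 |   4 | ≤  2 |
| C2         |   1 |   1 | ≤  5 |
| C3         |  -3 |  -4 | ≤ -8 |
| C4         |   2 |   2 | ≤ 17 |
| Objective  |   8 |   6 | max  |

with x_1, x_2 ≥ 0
C1 requires 3x_1 + 4x_2 ≤ 2, while C3 (-3x_1 - 4x_2 ≤ -8) is equivalent to 3x_1 + 4x_2 ≥ 8. Together they would need 8 ≤ 3x_1 + 4x_2 ≤ 2, which is impossible since 8 > 2. No point satisfies all constraints.

The feasible region is empty; the LP is infeasible.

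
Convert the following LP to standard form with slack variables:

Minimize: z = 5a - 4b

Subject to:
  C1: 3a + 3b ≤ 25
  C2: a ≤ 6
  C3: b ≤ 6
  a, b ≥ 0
min z = 5a - 4b

s.t.
  3a + 3b + s1 = 25
  a + s2 = 6
  b + s3 = 6
  a, b, s1, s2, s3 ≥ 0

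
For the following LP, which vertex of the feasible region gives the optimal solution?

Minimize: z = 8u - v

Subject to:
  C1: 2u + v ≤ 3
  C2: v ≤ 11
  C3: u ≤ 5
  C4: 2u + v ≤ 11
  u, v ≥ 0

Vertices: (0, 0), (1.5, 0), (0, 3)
Evaluating z = 8u - v at each vertex:
  (0, 0): z = 0
  (1.5, 0): z = 12
  (0, 3): z = -3

The smallest value is z = -3, attained at (0, 3).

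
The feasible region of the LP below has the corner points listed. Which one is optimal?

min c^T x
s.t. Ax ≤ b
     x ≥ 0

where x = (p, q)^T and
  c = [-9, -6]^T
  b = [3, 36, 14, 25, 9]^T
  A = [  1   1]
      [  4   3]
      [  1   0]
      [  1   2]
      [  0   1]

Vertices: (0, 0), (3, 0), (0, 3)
Evaluating z = -9p - 6q at each vertex:
  (0, 0): z = 0
  (3, 0): z = -27
  (0, 3): z = -18

The smallest value is z = -27, attained at (3, 0).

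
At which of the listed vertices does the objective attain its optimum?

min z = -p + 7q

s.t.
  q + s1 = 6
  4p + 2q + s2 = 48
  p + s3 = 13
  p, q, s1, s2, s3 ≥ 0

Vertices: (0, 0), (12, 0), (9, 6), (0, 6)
Evaluating z = -p + 7q at each vertex:
  (0, 0): z = 0
  (12, 0): z = -12
  (9, 6): z = 33
  (0, 6): z = 42

The smallest value is z = -12, attained at (12, 0).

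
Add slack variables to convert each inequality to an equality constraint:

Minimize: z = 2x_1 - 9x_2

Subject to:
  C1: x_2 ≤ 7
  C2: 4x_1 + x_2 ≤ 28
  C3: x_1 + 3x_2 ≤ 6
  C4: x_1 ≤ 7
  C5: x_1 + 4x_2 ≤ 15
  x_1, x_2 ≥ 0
min z = 2x_1 - 9x_2

s.t.
  x_2 + s1 = 7
  4x_1 + x_2 + s2 = 28
  x_1 + 3x_2 + s3 = 6
  x_1 + s4 = 7
  x_1 + 4x_2 + s5 = 15
  x_1, x_2, s1, s2, s3, s4, s5 ≥ 0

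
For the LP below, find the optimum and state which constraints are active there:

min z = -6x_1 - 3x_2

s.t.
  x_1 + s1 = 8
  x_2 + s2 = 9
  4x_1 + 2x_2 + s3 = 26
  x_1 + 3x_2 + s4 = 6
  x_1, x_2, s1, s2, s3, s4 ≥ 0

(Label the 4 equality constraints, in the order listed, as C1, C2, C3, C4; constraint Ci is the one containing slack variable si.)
Optimal: x_1 = 6, x_2 = 0
Slack at optimum:
  C1: slack = 2
  C2: slack = 9
  C3: slack = 2
  C4: slack = 0 (binding)
  x_1 ≥ 0: x_1 = 6
  x_2 ≥ 0: x_2 = 0 (binding)
Binding constraints: C4, x_2 ≥ 0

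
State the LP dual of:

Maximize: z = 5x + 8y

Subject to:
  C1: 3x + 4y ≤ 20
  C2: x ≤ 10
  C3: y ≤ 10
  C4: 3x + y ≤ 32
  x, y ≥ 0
Minimize: z = 20y1 + 10y2 + 10y3 + 32y4

Subject to:
  C1: -3y1 - y2 - 3y4 ≤ -5
  C2: -4y1 - y3 - y4 ≤ -8
  y1, y2, y3, y4 ≥ 0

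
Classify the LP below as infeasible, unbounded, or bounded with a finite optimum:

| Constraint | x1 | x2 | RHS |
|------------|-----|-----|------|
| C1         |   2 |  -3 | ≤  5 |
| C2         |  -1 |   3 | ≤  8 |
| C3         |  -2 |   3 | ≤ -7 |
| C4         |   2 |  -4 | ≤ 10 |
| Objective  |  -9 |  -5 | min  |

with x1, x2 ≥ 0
C1 requires 2x1 - 3x2 ≤ 5, while C3 (-2x1 + 3x2 ≤ -7) is equivalent to 2x1 - 3x2 ≥ 7. Together they would need 7 ≤ 2x1 - 3x2 ≤ 5, which is impossible since 7 > 5. No point satisfies all constraints.

Infeasible: no point satisfies all constraints simultaneously.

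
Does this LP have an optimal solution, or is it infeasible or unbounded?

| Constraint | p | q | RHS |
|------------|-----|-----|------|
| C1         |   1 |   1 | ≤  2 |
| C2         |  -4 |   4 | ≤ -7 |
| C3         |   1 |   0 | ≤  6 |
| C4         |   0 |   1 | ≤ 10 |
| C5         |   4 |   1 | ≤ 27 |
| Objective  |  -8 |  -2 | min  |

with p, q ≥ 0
The point (2, 0) satisfies every constraint, so the LP is feasible; the constraints give p ≤ 6 and q ≤ 10, which with p, q ≥ 0 keep the feasible region inside a bounded box. A feasible, bounded LP attains a finite optimum at a vertex.

Evaluating z = -8p - 2q at each vertex:
  (1.75, 0): z = -14
  (2, 0): z = -16
  (1.875, 0.125): z = -15.25

Feasible with finite optimum z* = -16 at (2, 0).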